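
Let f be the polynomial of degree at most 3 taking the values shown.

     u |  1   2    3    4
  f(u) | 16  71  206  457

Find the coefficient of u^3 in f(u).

Write f(u) = au^3 + bu^2 + cu + d. Substituting each data point gives a linear system:
  a + b + c + d = 16
  8a + 4b + 2c + d = 71
  27a + 9b + 3c + d = 206
  64a + 16b + 4c + d = 457
Solving the system yields a = 6, b = 4, c = 1, d = 5.
So f(u) = 6u^3 + 4u^2 + u + 5.
The leading coefficient is 6.

6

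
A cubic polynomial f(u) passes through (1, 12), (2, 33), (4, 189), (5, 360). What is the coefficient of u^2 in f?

-2

Write f(u) = au^3 + bu^2 + cu + d. Substituting each data point gives a linear system:
  a + b + c + d = 12
  8a + 4b + 2c + d = 33
  64a + 16b + 4c + d = 189
  125a + 25b + 5c + d = 360
Solving the system yields a = 3, b = -2, c = 6, d = 5.
So f(u) = 3u³ - 2u² + 6u + 5.
The coefficient of u^2 is -2.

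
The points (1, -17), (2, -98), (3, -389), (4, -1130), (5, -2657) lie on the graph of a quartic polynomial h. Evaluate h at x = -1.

-5

Write h(x) = ax^4 + bx^3 + cx^2 + dx + e. Substituting each data point gives a linear system:
  a + b + c + d + e = -17
  16a + 8b + 4c + 2d + e = -98
  81a + 27b + 9c + 3d + e = -389
  256a + 64b + 16c + 4d + e = -1130
  625a + 125b + 25c + 5d + e = -2657
Solving the system yields a = -4, b = 0, c = -5, d = -6, e = -2.
So h(x) = -4x^4 - 5x^2 - 6x - 2.
Then h(-1) = -5.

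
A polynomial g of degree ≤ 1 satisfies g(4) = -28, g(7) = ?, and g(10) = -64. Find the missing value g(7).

On equispaced nodes a degree-1 polynomial has vanishing second forward difference, so
  g(4) - 2·g(7) + g(10) = 0.
Substituting the known values and solving for g(7):
  -2·g(7) = 92
  g(7) = -46.

-46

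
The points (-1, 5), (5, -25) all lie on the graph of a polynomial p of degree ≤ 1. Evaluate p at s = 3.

Write p(s) = as + b. Substituting each data point gives a linear system:
  -a + b = 5
  5a + b = -25
Solving the system yields a = -5, b = 0.
So p(s) = -5s.
Then p(3) = -15.

-15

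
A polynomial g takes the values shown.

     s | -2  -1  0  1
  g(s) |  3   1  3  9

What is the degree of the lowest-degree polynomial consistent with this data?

2

Forward differences of the values at s = -2, -1, 0, 1:
  g  : 3  1  3  9
  Δ  : -2  2  6
  Δ^2: 4  4
  Δ^3: 0
The second differences are constant (4) and nonzero, while all higher differences vanish, so the minimal degree is 2.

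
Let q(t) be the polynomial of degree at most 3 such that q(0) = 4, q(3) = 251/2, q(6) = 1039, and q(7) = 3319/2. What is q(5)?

1193/2

Write q(t) = at^3 + bt^2 + ct + d. Substituting each data point gives a linear system:
  d = 4
  27a + 9b + 3c + d = 251/2
  216a + 36b + 6c + d = 1039
  343a + 49b + 7c + d = 3319/2
Solving the system yields a = 5, b = -1, c = -3/2, d = 4.
So q(t) = 5t^3 - t^2 - (3/2)t + 4.
Then q(5) = 1193/2.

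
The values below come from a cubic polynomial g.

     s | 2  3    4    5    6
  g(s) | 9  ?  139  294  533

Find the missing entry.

50

On equispaced nodes a degree-3 polynomial has vanishing fourth forward difference, so
  g(2) - 4·g(3) + 6·g(4) - 4·g(5) + g(6) = 0.
Substituting the known values and solving for g(3):
  -4·g(3) = -200
  g(3) = 50.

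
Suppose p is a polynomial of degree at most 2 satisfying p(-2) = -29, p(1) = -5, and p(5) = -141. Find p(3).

-49

Write p(x) = ax^2 + bx + c. Substituting each data point gives a linear system:
  4a - 2b + c = -29
  a + b + c = -5
  25a + 5b + c = -141
Solving the system yields a = -6, b = 2, c = -1.
So p(x) = -6x² + 2x - 1.
Then p(3) = -49.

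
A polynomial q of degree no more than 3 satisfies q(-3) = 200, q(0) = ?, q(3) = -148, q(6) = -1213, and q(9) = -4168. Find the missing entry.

-1

The 4 known points determine the degree-3 polynomial uniquely.
Write q(n) = an^3 + bn^2 + cn + d. Substituting each data point gives a linear system:
  -27a + 9b - 3c + d = 200
  27a + 9b + 3c + d = -148
  216a + 36b + 6c + d = -1213
  729a + 81b + 9c + d = -4168
Solving the system yields a = -6, b = 3, c = -4, d = -1.
So q(n) = -6n^3 + 3n^2 - 4n - 1.
Then q(0) = -1.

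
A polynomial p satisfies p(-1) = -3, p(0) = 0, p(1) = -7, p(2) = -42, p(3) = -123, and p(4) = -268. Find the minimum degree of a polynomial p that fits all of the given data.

3

Forward differences of the values at n = -1, 0, 1, 2, 3, 4:
  p  : -3  0  -7  -42  -123  -268
  Δ  : 3  -7  -35  -81  -145
  Δ^2: -10  -28  -46  -64
  Δ^3: -18  -18  -18
  Δ^4: 0  0
  Δ^5: 0
The third differences are constant (-18) and nonzero, while all higher differences vanish, so the minimal degree is 3.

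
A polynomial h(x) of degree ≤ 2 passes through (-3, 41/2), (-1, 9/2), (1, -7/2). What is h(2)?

Forward differences of the values at x = -3, -1, 1:
  h  : 41/2  9/2  -7/2
  Δ  : -16  -8
  Δ^2: 8
The second differences are constant, confirming degree 2.
Interpolating (Newton forward form) and evaluating at x = 2 gives h(2) = -9/2.

-9/2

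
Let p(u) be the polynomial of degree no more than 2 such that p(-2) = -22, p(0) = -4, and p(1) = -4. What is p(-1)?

-10

Using the Lagrange interpolation formula with nodes -2, 0, 1:
  L_0(u) = u(u - 1) / 6
  L_1(u) = (u + 2)(u - 1) / -2
  L_2(u) = (u + 2)u / 3
Then p(u) = -22·L_0(u) - 4·L_1(u) - 4·L_2(u).
Expanding and collecting terms gives p(u) = -3u^2 + 3u - 4.
Evaluating at u = -1: p(-1) = -10.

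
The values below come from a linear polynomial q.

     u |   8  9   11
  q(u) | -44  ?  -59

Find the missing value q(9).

-49

The 2 known points determine the degree-1 polynomial uniquely.
Write q(u) = au + b. Substituting each data point gives a linear system:
  8a + b = -44
  11a + b = -59
Solving the system yields a = -5, b = -4.
So q(u) = -5u - 4.
Then q(9) = -49.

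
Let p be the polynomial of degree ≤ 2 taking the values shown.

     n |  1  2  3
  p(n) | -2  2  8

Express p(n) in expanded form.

p(n) = n^2 + n - 4

Using the Lagrange interpolation formula with nodes 1, 2, 3:
  L_0(n) = (n - 2)(n - 3) / 2
  L_1(n) = (n - 1)(n - 3) / -1
  L_2(n) = (n - 1)(n - 2) / 2
Then p(n) = -2·L_0(n) + 2·L_1(n) + 8·L_2(n).
Expanding and collecting terms gives p(n) = n² + n - 4.
Check: p(2) = 2. ✓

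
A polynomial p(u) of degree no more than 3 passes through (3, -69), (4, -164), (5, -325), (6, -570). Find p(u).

p(u) = -3u^3 + 3u^2 - 5u

Write p(u) = au^3 + bu^2 + cu + d. Substituting each data point gives a linear system:
  27a + 9b + 3c + d = -69
  64a + 16b + 4c + d = -164
  125a + 25b + 5c + d = -325
  216a + 36b + 6c + d = -570
Solving the system yields a = -3, b = 3, c = -5, d = 0.
So p(u) = -3u^3 + 3u^2 - 5u.
Check: p(3) = -69. ✓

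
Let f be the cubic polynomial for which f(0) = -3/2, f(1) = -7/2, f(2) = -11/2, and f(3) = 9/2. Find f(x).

Using the Lagrange interpolation formula with nodes 0, 1, 2, 3:
  L_0(x) = (x - 1)(x - 2)(x - 3) / -6
  L_1(x) = x(x - 2)(x - 3) / 2
  L_2(x) = x(x - 1)(x - 3) / -2
  L_3(x) = x(x - 1)(x - 2) / 6
Then f(x) = -3/2·L_0(x) - 7/2·L_1(x) - 11/2·L_2(x) + 9/2·L_3(x).
Expanding and collecting terms gives f(x) = 2x³ - 6x² + 2x - 3/2.
Check: f(1) = -7/2. ✓

f(x) = 2x^3 - 6x^2 + 2x - 3/2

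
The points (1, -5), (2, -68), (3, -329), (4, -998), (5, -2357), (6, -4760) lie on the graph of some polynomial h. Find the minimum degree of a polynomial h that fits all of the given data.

4

Forward differences of the values at s = 1, 2, 3, 4, 5, 6:
  h  : -5  -68  -329  -998  -2357  -4760
  Δ  : -63  -261  -669  -1359  -2403
  Δ^2: -198  -408  -690  -1044
  Δ^3: -210  -282  -354
  Δ^4: -72  -72
  Δ^5: 0
The fourth differences are constant (-72) and nonzero, while all higher differences vanish, so the minimal degree is 4.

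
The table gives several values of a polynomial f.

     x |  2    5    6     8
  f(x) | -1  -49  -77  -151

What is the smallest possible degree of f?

2

Divided differences on the nodes 2, 5, 6, 8:
  order 0: -1  -49  -77  -151
  order 1: -16  -28  -37
  order 2: -3  -3
  order 3: 0
The order-2 divided differences are all -3 (nonzero) and every higher order vanishes, so the data lies on a polynomial of degree exactly 2.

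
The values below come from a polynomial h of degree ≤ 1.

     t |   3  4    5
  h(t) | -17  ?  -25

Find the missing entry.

-21

On equispaced nodes a degree-1 polynomial has vanishing second forward difference, so
  h(3) - 2·h(4) + h(5) = 0.
Substituting the known values and solving for h(4):
  -2·h(4) = 42
  h(4) = -21.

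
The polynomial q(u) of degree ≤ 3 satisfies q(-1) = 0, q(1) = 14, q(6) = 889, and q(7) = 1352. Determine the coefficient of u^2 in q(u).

6

Write q(u) = au^3 + bu^2 + cu + d. Substituting each data point gives a linear system:
  -a + b - c + d = 0
  a + b + c + d = 14
  216a + 36b + 6c + d = 889
  343a + 49b + 7c + d = 1352
Solving the system yields a = 3, b = 6, c = 4, d = 1.
So q(u) = 3u^3 + 6u^2 + 4u + 1.
The coefficient of u^2 is 6.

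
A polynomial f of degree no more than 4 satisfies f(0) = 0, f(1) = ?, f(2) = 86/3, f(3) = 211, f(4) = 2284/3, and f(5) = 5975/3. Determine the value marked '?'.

-5/3

The 5 known points determine the degree-4 polynomial uniquely.
Write f(x) = ax^4 + bx^3 + cx^2 + dx + e. Substituting each data point gives a linear system:
  e = 0
  16a + 8b + 4c + 2d + e = 86/3
  81a + 27b + 9c + 3d + e = 211
  256a + 64b + 16c + 4d + e = 2284/3
  625a + 125b + 25c + 5d + e = 5975/3
Solving the system yields a = 4, b = -4, c = 0, d = -5/3, e = 0.
So f(x) = 4x⁴ - 4x³ - (5/3)x.
Then f(1) = -5/3.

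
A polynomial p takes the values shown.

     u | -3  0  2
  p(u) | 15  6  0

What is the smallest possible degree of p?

1

Divided differences on the nodes -3, 0, 2:
  order 0: 15  6  0
  order 1: -3  -3
  order 2: 0
The order-1 divided differences are all -3 (nonzero) and every higher order vanishes, so the data lies on a polynomial of degree exactly 1.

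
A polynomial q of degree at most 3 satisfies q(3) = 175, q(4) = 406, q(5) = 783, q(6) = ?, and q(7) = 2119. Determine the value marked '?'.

The 4 known points determine the degree-3 polynomial uniquely.
Write q(t) = at^3 + bt^2 + ct + d. Substituting each data point gives a linear system:
  27a + 9b + 3c + d = 175
  64a + 16b + 4c + d = 406
  125a + 25b + 5c + d = 783
  343a + 49b + 7c + d = 2119
Solving the system yields a = 6, b = 1, c = 2, d = -2.
So q(t) = 6t³ + t² + 2t - 2.
Then q(6) = 1342.

1342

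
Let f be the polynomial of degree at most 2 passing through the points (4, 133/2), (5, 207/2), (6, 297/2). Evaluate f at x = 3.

75/2

Using the Lagrange interpolation formula with nodes 4, 5, 6:
  L_0(x) = (x - 5)(x - 6) / 2
  L_1(x) = (x - 4)(x - 6) / -1
  L_2(x) = (x - 4)(x - 5) / 2
Then f(x) = 133/2·L_0(x) + 207/2·L_1(x) + 297/2·L_2(x).
Expanding and collecting terms gives f(x) = 4x^2 + x - 3/2.
Evaluating at x = 3: f(3) = 75/2.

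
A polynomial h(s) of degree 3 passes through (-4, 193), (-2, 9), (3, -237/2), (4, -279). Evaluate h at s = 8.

-2171

Write h(s) = as^3 + bs^2 + cs + d. Substituting each data point gives a linear system:
  -64a + 16b - 4c + d = 193
  -8a + 4b - 2c + d = 9
  27a + 9b + 3c + d = -237/2
  64a + 16b + 4c + d = -279
Solving the system yields a = -4, b = -5/2, c = 5, d = -3.
So h(s) = -4s^3 - (5/2)s^2 + 5s - 3.
Then h(8) = -2171.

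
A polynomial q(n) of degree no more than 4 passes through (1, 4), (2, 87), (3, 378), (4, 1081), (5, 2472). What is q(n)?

Using the Lagrange interpolation formula with nodes 1, 2, 3, 4, 5:
  L_0(n) = (n - 2)(n - 3)(n - 4)(n - 5) / 24
  L_1(n) = (n - 1)(n - 3)(n - 4)(n - 5) / -6
  L_2(n) = (n - 1)(n - 2)(n - 4)(n - 5) / 4
  L_3(n) = (n - 1)(n - 2)(n - 3)(n - 5) / -6
  L_4(n) = (n - 1)(n - 2)(n - 3)(n - 4) / 24
Then q(n) = 4·L_0(n) + 87·L_1(n) + 378·L_2(n) + 1081·L_3(n) + 2472·L_4(n).
Expanding and collecting terms gives q(n) = 3n^4 + 4n^3 + 5n^2 - 5n - 3.
Check: q(1) = 4. ✓

q(n) = 3n^4 + 4n^3 + 5n^2 - 5n - 3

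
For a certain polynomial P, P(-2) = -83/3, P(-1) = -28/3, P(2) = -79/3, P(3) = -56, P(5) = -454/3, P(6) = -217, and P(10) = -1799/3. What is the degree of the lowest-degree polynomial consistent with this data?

2

Divided differences on the nodes -2, -1, 2, 3, 5, 6, 10:
  order 0: -83/3  -28/3  -79/3  -56  -454/3  -217  -1799/3
  order 1: 55/3  -17/3  -89/3  -143/3  -197/3  -287/3
  order 2: -6  -6  -6  -6  -6
  order 3: 0  0  0  0
  order 4: 0  0  0
  order 5: 0  0
  order 6: 0
The order-2 divided differences are all -6 (nonzero) and every higher order vanishes, so the data lies on a polynomial of degree exactly 2.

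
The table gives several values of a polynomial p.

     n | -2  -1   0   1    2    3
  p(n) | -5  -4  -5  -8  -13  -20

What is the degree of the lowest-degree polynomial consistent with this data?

Forward differences of the values at n = -2, -1, 0, 1, 2, 3:
  p  : -5  -4  -5  -8  -13  -20
  Δ  : 1  -1  -3  -5  -7
  Δ^2: -2  -2  -2  -2
  Δ^3: 0  0  0
  Δ^4: 0  0
  Δ^5: 0
The second differences are constant (-2) and nonzero, while all higher differences vanish, so the minimal degree is 2.

2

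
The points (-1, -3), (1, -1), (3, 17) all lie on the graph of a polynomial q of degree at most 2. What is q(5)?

Using the Lagrange interpolation formula with nodes -1, 1, 3:
  L_0(t) = (t - 1)(t - 3) / 8
  L_1(t) = (t + 1)(t - 3) / -4
  L_2(t) = (t + 1)(t - 1) / 8
Then q(t) = -3·L_0(t) - 1·L_1(t) + 17·L_2(t).
Expanding and collecting terms gives q(t) = 2t² + t - 4.
Evaluating at t = 5: q(5) = 51.

51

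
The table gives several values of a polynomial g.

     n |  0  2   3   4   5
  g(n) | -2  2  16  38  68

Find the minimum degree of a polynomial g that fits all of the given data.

Divided differences on the nodes 0, 2, 3, 4, 5:
  order 0: -2  2  16  38  68
  order 1: 2  14  22  30
  order 2: 4  4  4
  order 3: 0  0
  order 4: 0
The order-2 divided differences are all 4 (nonzero) and every higher order vanishes, so the data lies on a polynomial of degree exactly 2.

2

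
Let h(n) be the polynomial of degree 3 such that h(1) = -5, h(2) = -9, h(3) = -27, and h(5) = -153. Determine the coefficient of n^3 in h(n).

Write h(n) = an^3 + bn^2 + cn + d. Substituting each data point gives a linear system:
  a + b + c + d = -5
  8a + 4b + 2c + d = -9
  27a + 9b + 3c + d = -27
  125a + 25b + 5c + d = -153
Solving the system yields a = -2, b = 5, c = -5, d = -3.
So h(n) = -2n³ + 5n² - 5n - 3.
The leading coefficient is -2.

-2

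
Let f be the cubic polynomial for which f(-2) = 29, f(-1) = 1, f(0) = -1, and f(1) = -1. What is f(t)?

Using the Lagrange interpolation formula with nodes -2, -1, 0, 1:
  L_0(t) = (t + 1)t(t - 1) / -6
  L_1(t) = (t + 2)t(t - 1) / 2
  L_2(t) = (t + 2)(t + 1)(t - 1) / -2
  L_3(t) = (t + 2)(t + 1)t / 6
Then f(t) = 29·L_0(t) + 1·L_1(t) - 1·L_2(t) - 1·L_3(t).
Expanding and collecting terms gives f(t) = -4t^3 + t^2 + 3t - 1.
Check: f(-1) = 1. ✓

f(t) = -4t^3 + t^2 + 3t - 1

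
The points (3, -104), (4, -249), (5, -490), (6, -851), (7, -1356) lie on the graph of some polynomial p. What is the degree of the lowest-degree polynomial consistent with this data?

3

Forward differences of the values at t = 3, 4, 5, 6, 7:
  p  : -104  -249  -490  -851  -1356
  Δ  : -145  -241  -361  -505
  Δ^2: -96  -120  -144
  Δ^3: -24  -24
  Δ^4: 0
The third differences are constant (-24) and nonzero, while all higher differences vanish, so the minimal degree is 3.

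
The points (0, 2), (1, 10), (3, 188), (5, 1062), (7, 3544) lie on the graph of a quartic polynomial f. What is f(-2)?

Write f(n) = an^4 + bn^3 + cn^2 + dn + e. Substituting each data point gives a linear system:
  e = 2
  a + b + c + d + e = 10
  81a + 27b + 9c + 3d + e = 188
  625a + 125b + 25c + 5d + e = 1062
  2401a + 343b + 49c + 7d + e = 3544
Solving the system yields a = 1, b = 3, c = 2, d = 2, e = 2.
So f(n) = n^4 + 3n^3 + 2n^2 + 2n + 2.
Then f(-2) = -2.

-2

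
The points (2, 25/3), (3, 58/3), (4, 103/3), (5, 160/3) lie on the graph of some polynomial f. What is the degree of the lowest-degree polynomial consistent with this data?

Forward differences of the values at t = 2, 3, 4, 5:
  f  : 25/3  58/3  103/3  160/3
  Δ  : 11  15  19
  Δ^2: 4  4
  Δ^3: 0
The second differences are constant (4) and nonzero, while all higher differences vanish, so the minimal degree is 2.

2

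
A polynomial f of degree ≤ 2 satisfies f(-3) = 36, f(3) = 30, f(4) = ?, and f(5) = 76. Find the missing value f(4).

The 3 known points determine the degree-2 polynomial uniquely.
Write f(x) = ax^2 + bx + c. Substituting each data point gives a linear system:
  9a - 3b + c = 36
  9a + 3b + c = 30
  25a + 5b + c = 76
Solving the system yields a = 3, b = -1, c = 6.
So f(x) = 3x^2 - x + 6.
Then f(4) = 50.

50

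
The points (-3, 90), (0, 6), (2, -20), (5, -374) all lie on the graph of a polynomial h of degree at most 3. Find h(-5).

386

Write h(x) = ax^3 + bx^2 + cx + d. Substituting each data point gives a linear system:
  -27a + 9b - 3c + d = 90
  d = 6
  8a + 4b + 2c + d = -20
  125a + 25b + 5c + d = -374
Solving the system yields a = -3, b = 0, c = -1, d = 6.
So h(x) = -3x^3 - x + 6.
Then h(-5) = 386.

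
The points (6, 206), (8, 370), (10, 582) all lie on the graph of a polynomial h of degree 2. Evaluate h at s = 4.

Write h(s) = as^2 + bs + c. Substituting each data point gives a linear system:
  36a + 6b + c = 206
  64a + 8b + c = 370
  100a + 10b + c = 582
Solving the system yields a = 6, b = -2, c = 2.
So h(s) = 6s^2 - 2s + 2.
Then h(4) = 90.

90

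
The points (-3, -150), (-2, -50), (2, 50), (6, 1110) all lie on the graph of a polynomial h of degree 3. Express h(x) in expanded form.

h(x) = 5x^3 + 5x

Write h(x) = ax^3 + bx^2 + cx + d. Substituting each data point gives a linear system:
  -27a + 9b - 3c + d = -150
  -8a + 4b - 2c + d = -50
  8a + 4b + 2c + d = 50
  216a + 36b + 6c + d = 1110
Solving the system yields a = 5, b = 0, c = 5, d = 0.
So h(x) = 5x³ + 5x.
Check: h(-3) = -150. ✓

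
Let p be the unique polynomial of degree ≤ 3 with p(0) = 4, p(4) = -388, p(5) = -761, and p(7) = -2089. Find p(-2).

Using the Lagrange interpolation formula with nodes 0, 4, 5, 7:
  L_0(u) = (u - 4)(u - 5)(u - 7) / -140
  L_1(u) = u(u - 5)(u - 7) / 12
  L_2(u) = u(u - 4)(u - 7) / -10
  L_3(u) = u(u - 4)(u - 5) / 42
Then p(u) = 4·L_0(u) - 388·L_1(u) - 761·L_2(u) - 2089·L_3(u).
Expanding and collecting terms gives p(u) = -6u^3 - u^2 + 2u + 4.
Evaluating at u = -2: p(-2) = 44.

44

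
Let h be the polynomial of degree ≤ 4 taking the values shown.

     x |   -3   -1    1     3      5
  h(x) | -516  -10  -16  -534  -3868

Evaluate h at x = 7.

Forward differences of the values at x = -3, -1, 1, 3, 5:
  h  : -516  -10  -16  -534  -3868
  Δ  : 506  -6  -518  -3334
  Δ^2: -512  -512  -2816
  Δ^3: 0  -2304
  Δ^4: -2304
The fourth differences are constant, confirming degree 4.
Interpolating (Newton forward form) and evaluating at x = 7 gives h(7) = -14626.

-14626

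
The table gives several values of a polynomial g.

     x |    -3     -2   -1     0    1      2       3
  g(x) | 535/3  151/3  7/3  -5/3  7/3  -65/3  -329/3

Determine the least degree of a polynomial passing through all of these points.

Forward differences of the values at x = -3, -2, -1, 0, 1, 2, 3:
  g  : 535/3  151/3  7/3  -5/3  7/3  -65/3  -329/3
  Δ  : -128  -48  -4  4  -24  -88
  Δ^2: 80  44  8  -28  -64
  Δ^3: -36  -36  -36  -36
  Δ^4: 0  0  0
  Δ^5: 0  0
  Δ^6: 0
The third differences are constant (-36) and nonzero, while all higher differences vanish, so the minimal degree is 3.

3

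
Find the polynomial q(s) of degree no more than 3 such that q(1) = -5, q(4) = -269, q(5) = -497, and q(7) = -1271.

Write q(s) = as^3 + bs^2 + cs + d. Substituting each data point gives a linear system:
  a + b + c + d = -5
  64a + 16b + 4c + d = -269
  125a + 25b + 5c + d = -497
  343a + 49b + 7c + d = -1271
Solving the system yields a = -3, b = -5, c = 0, d = 3.
So q(s) = -3s^3 - 5s^2 + 3.
Check: q(7) = -1271. ✓

q(s) = -3s^3 - 5s^2 + 3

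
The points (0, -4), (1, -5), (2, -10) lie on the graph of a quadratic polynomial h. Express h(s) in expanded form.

h(s) = -2s^2 + s - 4

Write h(s) = as^2 + bs + c. Substituting each data point gives a linear system:
  c = -4
  a + b + c = -5
  4a + 2b + c = -10
Solving the system yields a = -2, b = 1, c = -4.
So h(s) = -2s^2 + s - 4.
Check: h(1) = -5. ✓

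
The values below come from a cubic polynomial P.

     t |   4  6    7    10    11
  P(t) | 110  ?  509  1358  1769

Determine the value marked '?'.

334

The 4 known points determine the degree-3 polynomial uniquely.
Write P(t) = at^3 + bt^2 + ct + d. Substituting each data point gives a linear system:
  64a + 16b + 4c + d = 110
  343a + 49b + 7c + d = 509
  1000a + 100b + 10c + d = 1358
  1331a + 121b + 11c + d = 1769
Solving the system yields a = 1, b = 4, c = -4, d = -2.
So P(t) = t^3 + 4t^2 - 4t - 2.
Then P(6) = 334.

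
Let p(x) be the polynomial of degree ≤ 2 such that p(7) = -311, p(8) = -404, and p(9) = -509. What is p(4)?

-104

Write p(x) = ax^2 + bx + c. Substituting each data point gives a linear system:
  49a + 7b + c = -311
  64a + 8b + c = -404
  81a + 9b + c = -509
Solving the system yields a = -6, b = -3, c = 4.
So p(x) = -6x^2 - 3x + 4.
Then p(4) = -104.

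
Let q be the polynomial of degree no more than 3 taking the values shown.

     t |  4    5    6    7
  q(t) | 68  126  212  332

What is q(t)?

q(t) = t^3 - t^2 + 6t - 4

Write q(t) = at^3 + bt^2 + ct + d. Substituting each data point gives a linear system:
  64a + 16b + 4c + d = 68
  125a + 25b + 5c + d = 126
  216a + 36b + 6c + d = 212
  343a + 49b + 7c + d = 332
Solving the system yields a = 1, b = -1, c = 6, d = -4.
So q(t) = t³ - t² + 6t - 4.
Check: q(7) = 332. ✓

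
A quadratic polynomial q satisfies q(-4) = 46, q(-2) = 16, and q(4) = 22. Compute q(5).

37

Write q(u) = au^2 + bu + c. Substituting each data point gives a linear system:
  16a - 4b + c = 46
  4a - 2b + c = 16
  16a + 4b + c = 22
Solving the system yields a = 2, b = -3, c = 2.
So q(u) = 2u^2 - 3u + 2.
Then q(5) = 37.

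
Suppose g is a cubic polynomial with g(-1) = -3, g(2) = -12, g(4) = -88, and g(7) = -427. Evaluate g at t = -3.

Write g(t) = at^3 + bt^2 + ct + d. Substituting each data point gives a linear system:
  -a + b - c + d = -3
  8a + 4b + 2c + d = -12
  64a + 16b + 4c + d = -88
  343a + 49b + 7c + d = -427
Solving the system yields a = -1, b = -2, c = 2, d = 0.
So g(t) = -t³ - 2t² + 2t.
Then g(-3) = 3.

3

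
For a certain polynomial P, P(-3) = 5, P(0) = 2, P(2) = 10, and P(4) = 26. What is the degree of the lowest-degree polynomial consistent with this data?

Divided differences on the nodes -3, 0, 2, 4:
  order 0: 5  2  10  26
  order 1: -1  4  8
  order 2: 1  1
  order 3: 0
The order-2 divided differences are all 1 (nonzero) and every higher order vanishes, so the data lies on a polynomial of degree exactly 2.

2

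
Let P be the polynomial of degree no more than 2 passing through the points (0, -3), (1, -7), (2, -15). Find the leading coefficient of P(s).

-2

Write P(s) = as^2 + bs + c. Substituting each data point gives a linear system:
  c = -3
  a + b + c = -7
  4a + 2b + c = -15
Solving the system yields a = -2, b = -2, c = -3.
So P(s) = -2s^2 - 2s - 3.
The leading coefficient is -2.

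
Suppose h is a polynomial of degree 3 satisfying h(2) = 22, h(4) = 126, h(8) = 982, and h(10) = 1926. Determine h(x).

h(x) = 2x^3 - x^2 + 2x + 6

Write h(x) = ax^3 + bx^2 + cx + d. Substituting each data point gives a linear system:
  8a + 4b + 2c + d = 22
  64a + 16b + 4c + d = 126
  512a + 64b + 8c + d = 982
  1000a + 100b + 10c + d = 1926
Solving the system yields a = 2, b = -1, c = 2, d = 6.
So h(x) = 2x^3 - x^2 + 2x + 6.
Check: h(10) = 1926. ✓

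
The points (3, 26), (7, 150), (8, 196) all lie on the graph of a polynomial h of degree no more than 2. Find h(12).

440

Write h(n) = an^2 + bn + c. Substituting each data point gives a linear system:
  9a + 3b + c = 26
  49a + 7b + c = 150
  64a + 8b + c = 196
Solving the system yields a = 3, b = 1, c = -4.
So h(n) = 3n^2 + n - 4.
Then h(12) = 440.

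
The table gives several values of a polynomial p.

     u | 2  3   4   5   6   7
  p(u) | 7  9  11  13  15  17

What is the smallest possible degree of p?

Forward differences of the values at u = 2, 3, 4, 5, 6, 7:
  p  : 7  9  11  13  15  17
  Δ  : 2  2  2  2  2
  Δ^2: 0  0  0  0
  Δ^3: 0  0  0
  Δ^4: 0  0
  Δ^5: 0
The first differences are constant (2) and nonzero, while all higher differences vanish, so the minimal degree is 1.

1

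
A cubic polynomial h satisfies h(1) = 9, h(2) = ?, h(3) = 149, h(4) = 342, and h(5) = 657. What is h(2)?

48

On equispaced nodes a degree-3 polynomial has vanishing fourth forward difference, so
  h(1) - 4·h(2) + 6·h(3) - 4·h(4) + h(5) = 0.
Substituting the known values and solving for h(2):
  -4·h(2) = -192
  h(2) = 48.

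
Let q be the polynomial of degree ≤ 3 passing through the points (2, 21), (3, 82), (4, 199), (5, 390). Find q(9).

2254

Forward differences of the values at n = 2, 3, 4, 5:
  q  : 21  82  199  390
  Δ  : 61  117  191
  Δ^2: 56  74
  Δ^3: 18
The third differences are constant, confirming degree 3.
Interpolating (Newton forward form) and evaluating at n = 9 gives q(9) = 2254.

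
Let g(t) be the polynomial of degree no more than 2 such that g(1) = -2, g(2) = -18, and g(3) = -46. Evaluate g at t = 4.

Using the Lagrange interpolation formula with nodes 1, 2, 3:
  L_0(t) = (t - 2)(t - 3) / 2
  L_1(t) = (t - 1)(t - 3) / -1
  L_2(t) = (t - 1)(t - 2) / 2
Then g(t) = -2·L_0(t) - 18·L_1(t) - 46·L_2(t).
Expanding and collecting terms gives g(t) = -6t² + 2t + 2.
Evaluating at t = 4: g(4) = -86.

-86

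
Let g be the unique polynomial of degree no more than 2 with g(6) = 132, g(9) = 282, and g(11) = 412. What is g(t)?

Write g(t) = at^2 + bt + c. Substituting each data point gives a linear system:
  36a + 6b + c = 132
  81a + 9b + c = 282
  121a + 11b + c = 412
Solving the system yields a = 3, b = 5, c = -6.
So g(t) = 3t^2 + 5t - 6.
Check: g(9) = 282. ✓

g(t) = 3t^2 + 5t - 6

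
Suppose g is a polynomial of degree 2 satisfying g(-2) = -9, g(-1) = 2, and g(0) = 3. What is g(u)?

g(u) = -5u^2 - 4u + 3

Using the Lagrange interpolation formula with nodes -2, -1, 0:
  L_0(u) = (u + 1)u / 2
  L_1(u) = (u + 2)u / -1
  L_2(u) = (u + 2)(u + 1) / 2
Then g(u) = -9·L_0(u) + 2·L_1(u) + 3·L_2(u).
Expanding and collecting terms gives g(u) = -5u² - 4u + 3.
Check: g(-2) = -9. ✓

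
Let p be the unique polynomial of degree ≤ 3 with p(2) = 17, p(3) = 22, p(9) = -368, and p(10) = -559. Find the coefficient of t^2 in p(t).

Write p(t) = at^3 + bt^2 + ct + d. Substituting each data point gives a linear system:
  8a + 4b + 2c + d = 17
  27a + 9b + 3c + d = 22
  729a + 81b + 9c + d = -368
  1000a + 100b + 10c + d = -559
Solving the system yields a = -1, b = 4, c = 4, d = 1.
So p(t) = -t^3 + 4t^2 + 4t + 1.
The coefficient of t^2 is 4.

4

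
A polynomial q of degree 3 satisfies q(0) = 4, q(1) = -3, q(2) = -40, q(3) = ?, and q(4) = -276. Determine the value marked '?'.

The 4 known points determine the degree-3 polynomial uniquely.
Write q(n) = an^3 + bn^2 + cn + d. Substituting each data point gives a linear system:
  d = 4
  a + b + c + d = -3
  8a + 4b + 2c + d = -40
  64a + 16b + 4c + d = -276
Solving the system yields a = -3, b = -6, c = 2, d = 4.
So q(n) = -3n³ - 6n² + 2n + 4.
Then q(3) = -125.

-125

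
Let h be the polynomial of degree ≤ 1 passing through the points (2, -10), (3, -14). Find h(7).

Using the Lagrange interpolation formula with nodes 2, 3:
  L_0(x) = (x - 3) / -1
  L_1(x) = (x - 2) / 1
Then h(x) = -10·L_0(x) - 14·L_1(x).
Expanding and collecting terms gives h(x) = -4x - 2.
Evaluating at x = 7: h(7) = -30.

-30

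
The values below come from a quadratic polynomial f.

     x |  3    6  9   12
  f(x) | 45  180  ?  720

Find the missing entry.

The 3 known points determine the degree-2 polynomial uniquely.
Write f(x) = ax^2 + bx + c. Substituting each data point gives a linear system:
  9a + 3b + c = 45
  36a + 6b + c = 180
  144a + 12b + c = 720
Solving the system yields a = 5, b = 0, c = 0.
So f(x) = 5x^2.
Then f(9) = 405.

405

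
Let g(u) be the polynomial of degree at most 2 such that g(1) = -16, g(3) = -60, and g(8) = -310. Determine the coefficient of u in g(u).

-6

Write g(u) = au^2 + bu + c. Substituting each data point gives a linear system:
  a + b + c = -16
  9a + 3b + c = -60
  64a + 8b + c = -310
Solving the system yields a = -4, b = -6, c = -6.
So g(u) = -4u^2 - 6u - 6.
The coefficient of u is -6.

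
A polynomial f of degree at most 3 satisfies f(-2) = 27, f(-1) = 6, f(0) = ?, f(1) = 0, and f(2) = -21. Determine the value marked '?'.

3

The 4 known points determine the degree-3 polynomial uniquely.
Write f(n) = an^3 + bn^2 + cn + d. Substituting each data point gives a linear system:
  -8a + 4b - 2c + d = 27
  -a + b - c + d = 6
  a + b + c + d = 0
  8a + 4b + 2c + d = -21
Solving the system yields a = -3, b = 0, c = 0, d = 3.
So f(n) = -3n³ + 3.
Then f(0) = 3.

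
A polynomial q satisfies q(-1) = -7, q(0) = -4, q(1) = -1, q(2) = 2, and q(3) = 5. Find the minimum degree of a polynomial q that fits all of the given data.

Forward differences of the values at x = -1, 0, 1, 2, 3:
  q  : -7  -4  -1  2  5
  Δ  : 3  3  3  3
  Δ^2: 0  0  0
  Δ^3: 0  0
  Δ^4: 0
The first differences are constant (3) and nonzero, while all higher differences vanish, so the minimal degree is 1.

1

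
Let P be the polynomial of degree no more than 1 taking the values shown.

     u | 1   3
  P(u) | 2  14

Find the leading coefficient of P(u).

Write P(u) = au + b. Substituting each data point gives a linear system:
  a + b = 2
  3a + b = 14
Solving the system yields a = 6, b = -4.
So P(u) = 6u - 4.
The leading coefficient is 6.

6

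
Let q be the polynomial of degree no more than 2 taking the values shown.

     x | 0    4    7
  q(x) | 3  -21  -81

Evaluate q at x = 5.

Using the Lagrange interpolation formula with nodes 0, 4, 7:
  L_0(x) = (x - 4)(x - 7) / 28
  L_1(x) = x(x - 7) / -12
  L_2(x) = x(x - 4) / 21
Then q(x) = 3·L_0(x) - 21·L_1(x) - 81·L_2(x).
Expanding and collecting terms gives q(x) = -2x^2 + 2x + 3.
Evaluating at x = 5: q(5) = -37.

-37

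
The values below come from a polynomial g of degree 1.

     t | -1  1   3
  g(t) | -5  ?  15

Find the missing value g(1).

5

The 2 known points determine the degree-1 polynomial uniquely.
Write g(t) = at + b. Substituting each data point gives a linear system:
  -a + b = -5
  3a + b = 15
Solving the system yields a = 5, b = 0.
So g(t) = 5t.
Then g(1) = 5.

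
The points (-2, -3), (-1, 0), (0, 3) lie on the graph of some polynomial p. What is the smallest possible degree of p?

Forward differences of the values at s = -2, -1, 0:
  p  : -3  0  3
  Δ  : 3  3
  Δ^2: 0
The first differences are constant (3) and nonzero, while all higher differences vanish, so the minimal degree is 1.

1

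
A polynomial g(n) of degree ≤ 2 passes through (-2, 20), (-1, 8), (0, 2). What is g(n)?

Using the Lagrange interpolation formula with nodes -2, -1, 0:
  L_0(n) = (n + 1)n / 2
  L_1(n) = (n + 2)n / -1
  L_2(n) = (n + 2)(n + 1) / 2
Then g(n) = 20·L_0(n) + 8·L_1(n) + 2·L_2(n).
Expanding and collecting terms gives g(n) = 3n² - 3n + 2.
Check: g(-2) = 20. ✓

g(n) = 3n^2 - 3n + 2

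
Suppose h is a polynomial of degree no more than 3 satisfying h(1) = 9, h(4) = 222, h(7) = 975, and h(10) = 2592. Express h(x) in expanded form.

h(x) = 2x^3 + 6x^2 - x + 2

Write h(x) = ax^3 + bx^2 + cx + d. Substituting each data point gives a linear system:
  a + b + c + d = 9
  64a + 16b + 4c + d = 222
  343a + 49b + 7c + d = 975
  1000a + 100b + 10c + d = 2592
Solving the system yields a = 2, b = 6, c = -1, d = 2.
So h(x) = 2x^3 + 6x^2 - x + 2.
Check: h(4) = 222. ✓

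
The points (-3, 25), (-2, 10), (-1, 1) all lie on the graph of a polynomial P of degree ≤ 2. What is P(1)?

Forward differences of the values at u = -3, -2, -1:
  P  : 25  10  1
  Δ  : -15  -9
  Δ^2: 6
The second differences are constant, confirming degree 2.
Interpolating (Newton forward form) and evaluating at u = 1 gives P(1) = 1.

1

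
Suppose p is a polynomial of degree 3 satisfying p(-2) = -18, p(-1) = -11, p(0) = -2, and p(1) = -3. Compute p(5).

-347

Write p(s) = as^3 + bs^2 + cs + d. Substituting each data point gives a linear system:
  -8a + 4b - 2c + d = -18
  -a + b - c + d = -11
  d = -2
  a + b + c + d = -3
Solving the system yields a = -2, b = -5, c = 6, d = -2.
So p(s) = -2s³ - 5s² + 6s - 2.
Then p(5) = -347.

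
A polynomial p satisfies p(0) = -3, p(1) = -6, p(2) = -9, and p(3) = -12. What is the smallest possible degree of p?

Forward differences of the values at n = 0, 1, 2, 3:
  p  : -3  -6  -9  -12
  Δ  : -3  -3  -3
  Δ^2: 0  0
  Δ^3: 0
The first differences are constant (-3) and nonzero, while all higher differences vanish, so the minimal degree is 1.

1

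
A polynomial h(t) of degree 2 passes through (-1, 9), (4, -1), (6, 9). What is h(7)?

Using the Lagrange interpolation formula with nodes -1, 4, 6:
  L_0(t) = (t - 4)(t - 6) / 35
  L_1(t) = (t + 1)(t - 6) / -10
  L_2(t) = (t + 1)(t - 4) / 14
Then h(t) = 9·L_0(t) - 1·L_1(t) + 9·L_2(t).
Expanding and collecting terms gives h(t) = t² - 5t + 3.
Evaluating at t = 7: h(7) = 17.

17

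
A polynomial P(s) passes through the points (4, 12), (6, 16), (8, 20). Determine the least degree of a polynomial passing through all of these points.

1

Forward differences of the values at s = 4, 6, 8:
  P  : 12  16  20
  Δ  : 4  4
  Δ^2: 0
The first differences are constant (4) and nonzero, while all higher differences vanish, so the minimal degree is 1.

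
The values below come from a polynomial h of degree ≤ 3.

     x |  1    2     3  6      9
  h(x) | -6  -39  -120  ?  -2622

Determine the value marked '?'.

-831

The 4 known points determine the degree-3 polynomial uniquely.
Write h(x) = ax^3 + bx^2 + cx + d. Substituting each data point gives a linear system:
  a + b + c + d = -6
  8a + 4b + 2c + d = -39
  27a + 9b + 3c + d = -120
  729a + 81b + 9c + d = -2622
Solving the system yields a = -3, b = -6, c = 6, d = -3.
So h(x) = -3x^3 - 6x^2 + 6x - 3.
Then h(6) = -831.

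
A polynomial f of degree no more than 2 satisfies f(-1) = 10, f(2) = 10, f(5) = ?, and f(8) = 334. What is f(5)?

118

On equispaced nodes a degree-2 polynomial has vanishing third forward difference, so
  - f(-1) + 3·f(2) - 3·f(5) + f(8) = 0.
Substituting the known values and solving for f(5):
  -3·f(5) = -354
  f(5) = 118.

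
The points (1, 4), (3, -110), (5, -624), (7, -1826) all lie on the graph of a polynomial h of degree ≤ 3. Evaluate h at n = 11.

Forward differences of the values at n = 1, 3, 5, 7:
  h  : 4  -110  -624  -1826
  Δ  : -114  -514  -1202
  Δ^2: -400  -688
  Δ^3: -288
The third differences are constant, confirming degree 3.
Interpolating (Newton forward form) and evaluating at n = 11 gives h(11) = -7446.

-7446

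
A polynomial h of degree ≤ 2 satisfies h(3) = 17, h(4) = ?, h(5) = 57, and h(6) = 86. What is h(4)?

34

On equispaced nodes a degree-2 polynomial has vanishing third forward difference, so
  - h(3) + 3·h(4) - 3·h(5) + h(6) = 0.
Substituting the known values and solving for h(4):
  3·h(4) = 102
  h(4) = 34.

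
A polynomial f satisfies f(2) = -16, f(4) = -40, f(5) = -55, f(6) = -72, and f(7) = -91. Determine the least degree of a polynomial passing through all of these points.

Divided differences on the nodes 2, 4, 5, 6, 7:
  order 0: -16  -40  -55  -72  -91
  order 1: -12  -15  -17  -19
  order 2: -1  -1  -1
  order 3: 0  0
  order 4: 0
The order-2 divided differences are all -1 (nonzero) and every higher order vanishes, so the data lies on a polynomial of degree exactly 2.

2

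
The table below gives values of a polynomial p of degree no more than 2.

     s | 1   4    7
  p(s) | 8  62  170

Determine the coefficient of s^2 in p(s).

Write p(s) = as^2 + bs + c. Substituting each data point gives a linear system:
  a + b + c = 8
  16a + 4b + c = 62
  49a + 7b + c = 170
Solving the system yields a = 3, b = 3, c = 2.
So p(s) = 3s^2 + 3s + 2.
The leading coefficient is 3.

3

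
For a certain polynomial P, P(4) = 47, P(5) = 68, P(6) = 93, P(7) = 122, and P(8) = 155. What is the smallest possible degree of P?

2

Forward differences of the values at s = 4, 5, 6, 7, 8:
  P  : 47  68  93  122  155
  Δ  : 21  25  29  33
  Δ^2: 4  4  4
  Δ^3: 0  0
  Δ^4: 0
The second differences are constant (4) and nonzero, while all higher differences vanish, so the minimal degree is 2.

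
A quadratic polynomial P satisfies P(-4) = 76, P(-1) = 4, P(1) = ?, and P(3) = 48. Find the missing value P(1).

The 3 known points determine the degree-2 polynomial uniquely.
Write P(t) = at^2 + bt + c. Substituting each data point gives a linear system:
  16a - 4b + c = 76
  a - b + c = 4
  9a + 3b + c = 48
Solving the system yields a = 5, b = 1, c = 0.
So P(t) = 5t^2 + t.
Then P(1) = 6.

6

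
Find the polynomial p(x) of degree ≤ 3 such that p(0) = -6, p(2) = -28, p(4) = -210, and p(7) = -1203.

Using the Lagrange interpolation formula with nodes 0, 2, 4, 7:
  L_0(x) = (x - 2)(x - 4)(x - 7) / -56
  L_1(x) = x(x - 4)(x - 7) / 20
  L_2(x) = x(x - 2)(x - 7) / -24
  L_3(x) = x(x - 2)(x - 4) / 105
Then p(x) = -6·L_0(x) - 28·L_1(x) - 210·L_2(x) - 1203·L_3(x).
Expanding and collecting terms gives p(x) = -4x^3 + 4x^2 - 3x - 6.
Check: p(2) = -28. ✓

p(x) = -4x^3 + 4x^2 - 3x - 6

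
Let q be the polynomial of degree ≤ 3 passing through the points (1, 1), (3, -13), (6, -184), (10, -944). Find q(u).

q(u) = -u^3 + 6u - 4

Write q(u) = au^3 + bu^2 + cu + d. Substituting each data point gives a linear system:
  a + b + c + d = 1
  27a + 9b + 3c + d = -13
  216a + 36b + 6c + d = -184
  1000a + 100b + 10c + d = -944
Solving the system yields a = -1, b = 0, c = 6, d = -4.
So q(u) = -u³ + 6u - 4.
Check: q(10) = -944. ✓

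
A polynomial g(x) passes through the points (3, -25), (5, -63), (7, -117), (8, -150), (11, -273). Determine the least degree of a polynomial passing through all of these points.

2

Divided differences on the nodes 3, 5, 7, 8, 11:
  order 0: -25  -63  -117  -150  -273
  order 1: -19  -27  -33  -41
  order 2: -2  -2  -2
  order 3: 0  0
  order 4: 0
The order-2 divided differences are all -2 (nonzero) and every higher order vanishes, so the data lies on a polynomial of degree exactly 2.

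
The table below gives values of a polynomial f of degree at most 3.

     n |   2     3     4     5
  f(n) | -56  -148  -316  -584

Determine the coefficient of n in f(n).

Write f(n) = an^3 + bn^2 + cn + d. Substituting each data point gives a linear system:
  8a + 4b + 2c + d = -56
  27a + 9b + 3c + d = -148
  64a + 16b + 4c + d = -316
  125a + 25b + 5c + d = -584
Solving the system yields a = -4, b = -2, c = -6, d = -4.
So f(n) = -4n^3 - 2n^2 - 6n - 4.
The coefficient of n is -6.

-6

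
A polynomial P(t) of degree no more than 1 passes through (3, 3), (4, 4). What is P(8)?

8

Write P(t) = at + b. Substituting each data point gives a linear system:
  3a + b = 3
  4a + b = 4
Solving the system yields a = 1, b = 0.
So P(t) = t.
Then P(8) = 8.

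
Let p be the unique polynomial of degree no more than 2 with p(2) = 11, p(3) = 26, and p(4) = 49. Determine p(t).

p(t) = 4t^2 - 5t + 5

Using the Lagrange interpolation formula with nodes 2, 3, 4:
  L_0(t) = (t - 3)(t - 4) / 2
  L_1(t) = (t - 2)(t - 4) / -1
  L_2(t) = (t - 2)(t - 3) / 2
Then p(t) = 11·L_0(t) + 26·L_1(t) + 49·L_2(t).
Expanding and collecting terms gives p(t) = 4t^2 - 5t + 5.
Check: p(2) = 11. ✓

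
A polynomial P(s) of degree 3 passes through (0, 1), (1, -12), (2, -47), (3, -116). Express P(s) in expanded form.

Write P(s) = as^3 + bs^2 + cs + d. Substituting each data point gives a linear system:
  d = 1
  a + b + c + d = -12
  8a + 4b + 2c + d = -47
  27a + 9b + 3c + d = -116
Solving the system yields a = -2, b = -5, c = -6, d = 1.
So P(s) = -2s^3 - 5s^2 - 6s + 1.
Check: P(2) = -47. ✓

P(s) = -2s^3 - 5s^2 - 6s + 1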